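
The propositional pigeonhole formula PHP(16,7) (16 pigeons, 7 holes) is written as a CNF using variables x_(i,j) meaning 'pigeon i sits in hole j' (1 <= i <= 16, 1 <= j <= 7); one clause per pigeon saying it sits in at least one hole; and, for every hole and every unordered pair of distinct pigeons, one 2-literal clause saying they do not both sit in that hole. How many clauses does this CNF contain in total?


PHP(16,7): 16 pigeons, 7 holes, 16*7 = 112 variables.
- pigeon clauses: one per pigeon -> 16 clauses
- hole clauses: 7 holes * C(16,2) = 7 * 120 -> 840 clauses
Total clauses = 16 + 840 = 856

856


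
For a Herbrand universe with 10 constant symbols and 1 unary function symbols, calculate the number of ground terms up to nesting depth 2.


Herbrand terms by depth:
Depth 0: 10 constants
Depth 1: 10 new terms (running total: 20)
Depth 2: 10 new terms (running total: 30)
Total distinct ground terms = 30

30


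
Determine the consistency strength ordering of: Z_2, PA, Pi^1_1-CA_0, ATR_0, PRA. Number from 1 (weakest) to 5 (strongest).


Ordering by consistency strength:
1. PRA
2. PA
3. ATR_0
4. Pi^1_1-CA_0
5. Z_2


Z_2=5, PA=2, Pi^1_1-CA_0=4, ATR_0=3, PRA=1


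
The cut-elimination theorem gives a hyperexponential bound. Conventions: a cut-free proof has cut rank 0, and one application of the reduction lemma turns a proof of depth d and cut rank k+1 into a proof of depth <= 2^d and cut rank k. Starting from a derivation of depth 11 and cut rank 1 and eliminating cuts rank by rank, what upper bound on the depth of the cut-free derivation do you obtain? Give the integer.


Each rank reduction sends depth d to at most 2^d; cut rank r needs r reductions.
2_0(11) = 11
2_1(11) = 2^11 = 2048
Cut-free depth bound = 2048

2048


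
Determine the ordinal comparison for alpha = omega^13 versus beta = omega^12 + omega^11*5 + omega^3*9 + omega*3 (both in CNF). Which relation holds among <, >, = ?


Compare term by term from highest exponent:
alpha = omega^13
beta = omega^12 + omega^11*5 + omega^3*9 + omega*3
Term 1: alpha has omega^13*1, beta has omega^12*1
Term 2: alpha has omega^0*0, beta has omega^11*5
Term 3: alpha has omega^0*0, beta has omega^3*9
Term 4: alpha has omega^0*0, beta has omega^1*3
Result: alpha > beta

alpha > beta


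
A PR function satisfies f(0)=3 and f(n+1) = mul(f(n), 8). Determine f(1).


f(0) = 3
f(1) = mul(f(0), 8) = mul(3, 8) = 24


24


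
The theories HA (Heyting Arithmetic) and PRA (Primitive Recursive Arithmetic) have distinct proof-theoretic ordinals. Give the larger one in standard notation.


Proof-theoretic ordinal of HA (Heyting Arithmetic): epsilon_0
Proof-theoretic ordinal of PRA (Primitive Recursive Arithmetic): omega^omega
Comparing: omega^omega < epsilon_0.
The larger ordinal is epsilon_0 (from HA (Heyting Arithmetic)).

epsilon_0


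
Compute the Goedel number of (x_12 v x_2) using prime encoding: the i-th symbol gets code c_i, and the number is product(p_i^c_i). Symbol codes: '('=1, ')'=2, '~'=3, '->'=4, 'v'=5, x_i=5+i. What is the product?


Formula: (x_12 v x_2)
Symbol codes: [1, 17, 5, 7, 2]
Primes: [2, 3, 5, 7, 11]
p_1^1 = 2^1 = 2
p_2^17 = 3^17 = 129140163
p_3^5 = 5^5 = 3125
p_4^7 = 7^7 = 823543
p_5^2 = 11^2 = 121
Product = 80429060925991181250

80429060925991181250


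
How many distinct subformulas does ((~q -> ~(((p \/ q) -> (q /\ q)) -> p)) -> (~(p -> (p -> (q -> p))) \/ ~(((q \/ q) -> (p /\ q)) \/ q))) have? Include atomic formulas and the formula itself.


Formula: ((~q -> ~(((p \/ q) -> (q /\ q)) -> p)) -> (~(p -> (p -> (q -> p))) \/ ~(((q \/ q) -> (p /\ q)) \/ q)))
Subformulas found:
  1. q
  2. p
  3. ~q
  4. (p /\ q)
  5. (q /\ q)
  6. (q -> p)
  7. (p \/ q)
  8. (q \/ q)
  9. (p -> (q -> p))
  10. (p -> (p -> (q -> p)))
  11. ((q \/ q) -> (p /\ q))
  12. ((p \/ q) -> (q /\ q))
  13. ~(p -> (p -> (q -> p)))
  14. (((q \/ q) -> (p /\ q)) \/ q)
  15. (((p \/ q) -> (q /\ q)) -> p)
  16. ~(((q \/ q) -> (p /\ q)) \/ q)
  17. ~(((p \/ q) -> (q /\ q)) -> p)
  18. (~q -> ~(((p \/ q) -> (q /\ q)) -> p))
  19. (~(p -> (p -> (q -> p))) \/ ~(((q \/ q) -> (p /\ q)) \/ q))
  20. ((~q -> ~(((p \/ q) -> (q /\ q)) -> p)) -> (~(p -> (p -> (q -> p))) \/ ~(((q \/ q) -> (p /\ q)) \/ q)))
Total distinct subformulas = 20

20


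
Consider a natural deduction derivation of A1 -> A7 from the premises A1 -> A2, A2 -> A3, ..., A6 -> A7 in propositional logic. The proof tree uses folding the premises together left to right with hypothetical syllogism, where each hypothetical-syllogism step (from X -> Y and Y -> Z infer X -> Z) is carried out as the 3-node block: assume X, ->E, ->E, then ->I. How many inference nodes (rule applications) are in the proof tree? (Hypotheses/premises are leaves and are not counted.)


There are 6 premises in the chain. The first HS step combines premises 1 and 2; each further premise needs one more HS step.
So 6 premises require 6 - 1 = 5 hypothetical-syllogism steps.
Each HS step uses 3 inference nodes (->E, ->E, ->I).
5 * 3 = 15 total inference nodes.

15


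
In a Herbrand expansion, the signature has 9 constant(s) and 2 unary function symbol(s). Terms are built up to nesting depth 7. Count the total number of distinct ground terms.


Herbrand terms by depth:
Depth 0: 9 constants
Depth 1: 18 new terms (running total: 27)
Depth 2: 36 new terms (running total: 63)
Depth 3: 72 new terms (running total: 135)
Depth 4: 144 new terms (running total: 279)
Depth 5: 288 new terms (running total: 567)
Depth 6: 576 new terms (running total: 1143)
Depth 7: 1152 new terms (running total: 2295)
Total distinct ground terms = 2295

2295


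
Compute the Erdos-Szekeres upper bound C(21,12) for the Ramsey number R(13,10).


R(13,10) <= C(13+10-2, 13-1) = C(21, 12)
C(21, 12) = 21! / (12! * 9!)
= 293930

293930


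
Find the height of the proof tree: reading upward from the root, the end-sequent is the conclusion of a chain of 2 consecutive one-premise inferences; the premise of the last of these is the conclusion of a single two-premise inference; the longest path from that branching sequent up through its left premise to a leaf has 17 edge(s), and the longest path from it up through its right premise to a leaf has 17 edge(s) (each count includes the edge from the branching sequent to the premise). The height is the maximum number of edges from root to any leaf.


Longest path through the left premise: 17 edges (measured from the branching sequent)
Longest path through the right premise: 17 edges
Height of the subtree rooted at the branching sequent: max(17, 17) = 17
The branching sequent sits 2 edges above the root (the chain of one-premise inferences), so height = 17 + 2 = 19

19


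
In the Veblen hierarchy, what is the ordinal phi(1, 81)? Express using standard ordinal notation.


phi(1, 81):
phi(1, beta) = epsilon_beta (the beta-th epsilon number).
phi(1, 81) = epsilon_81

epsilon_81


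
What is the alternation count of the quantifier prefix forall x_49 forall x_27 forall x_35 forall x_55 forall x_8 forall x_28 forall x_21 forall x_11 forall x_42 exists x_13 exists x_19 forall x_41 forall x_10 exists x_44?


Walk the prefix and count type changes:
  position 1: forall -> forall
  position 2: forall -> forall
  position 3: forall -> forall
  position 4: forall -> forall
  position 5: forall -> forall
  position 6: forall -> forall
  position 7: forall -> forall
  position 8: forall -> forall
  position 9: forall -> exists <-- alternation
  position 10: exists -> exists
  position 11: exists -> forall <-- alternation
  position 12: forall -> forall
  position 13: forall -> exists <-- alternation
Total alternations = 3

3


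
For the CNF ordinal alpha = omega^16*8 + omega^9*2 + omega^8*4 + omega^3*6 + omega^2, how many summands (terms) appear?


CNF: omega^16*8 + omega^9*2 + omega^8*4 + omega^3*6 + omega^2
Count the summands separated by '+':
  term 1: omega^16*8
  term 2: omega^9*2
  term 3: omega^8*4
  term 4: omega^3*6
  term 5: omega^2
Total terms = 5

5


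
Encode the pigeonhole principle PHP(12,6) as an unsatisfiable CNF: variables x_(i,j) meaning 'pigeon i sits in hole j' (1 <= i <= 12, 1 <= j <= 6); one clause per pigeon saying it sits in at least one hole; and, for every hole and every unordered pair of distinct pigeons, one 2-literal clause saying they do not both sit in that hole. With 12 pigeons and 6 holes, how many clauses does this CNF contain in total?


PHP(12,6): 12 pigeons, 6 holes, 12*6 = 72 variables.
- pigeon clauses: one per pigeon -> 12 clauses
- hole clauses: 6 holes * C(12,2) = 6 * 66 -> 396 clauses
Total clauses = 12 + 396 = 408

408


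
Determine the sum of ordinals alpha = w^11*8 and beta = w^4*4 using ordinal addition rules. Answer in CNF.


Ordinal addition w^11*8 + w^4*4:
Leading exponent of alpha (11) > leading exponent of beta (4).
Since alpha's term has higher exponent than beta's leading term,
the sum is simply alpha followed by beta.
Result = w^11*8 + w^4*4

w^11*8 + w^4*4


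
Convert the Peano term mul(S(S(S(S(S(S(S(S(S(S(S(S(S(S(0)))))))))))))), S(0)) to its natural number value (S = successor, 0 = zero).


mul(S^14(0), S^1(0)):
S^14(0) = 14
S^1(0) = 1
14 * 1 = 14

14


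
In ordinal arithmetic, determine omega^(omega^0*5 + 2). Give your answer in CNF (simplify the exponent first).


omega^(omega^0*5 + 2):
omega^0 = 1, so the exponent is 5 + 2 = 7 (finite ordinal addition).
Result = omega^7, already a single CNF term.

omega^7


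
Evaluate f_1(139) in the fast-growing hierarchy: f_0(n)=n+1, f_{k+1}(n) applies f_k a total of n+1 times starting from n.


f_1(139) = f_0^140(139)
f_0 adds 1 each time, applied 140 times.
f_1(139) = 139 + 140 = 279

279


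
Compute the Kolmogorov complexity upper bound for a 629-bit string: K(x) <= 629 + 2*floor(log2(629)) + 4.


floor(log2(629)) = 9
2 * 9 = 18
K(x) <= 629 + 18 + 4 = 651

651


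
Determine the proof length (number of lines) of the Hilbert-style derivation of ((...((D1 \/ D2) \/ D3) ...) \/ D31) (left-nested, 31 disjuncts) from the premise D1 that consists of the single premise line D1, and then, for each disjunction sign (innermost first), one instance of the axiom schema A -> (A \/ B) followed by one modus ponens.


Building the left-nested 31-ary disjunction from D1:
- 1 premise line (D1)
- 31 disjuncts means 30 disjunction signs; each needs 1 axiom instance + 1 MP = 2 lines: 2 * 30 = 60
Total = 1 + 60 = 61 lines.

61


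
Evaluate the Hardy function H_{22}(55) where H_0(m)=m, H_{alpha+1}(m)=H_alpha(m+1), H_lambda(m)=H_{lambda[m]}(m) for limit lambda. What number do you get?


H_22(55):
For finite ordinals k, H_k(n) = n + k (each successor step adds 1).
H_22(55) = 55 + 22 = 77

77


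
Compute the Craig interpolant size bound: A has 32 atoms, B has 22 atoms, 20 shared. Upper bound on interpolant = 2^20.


Shared atoms = 20
Craig interpolant size bound = 2^20
= 1048576

1048576


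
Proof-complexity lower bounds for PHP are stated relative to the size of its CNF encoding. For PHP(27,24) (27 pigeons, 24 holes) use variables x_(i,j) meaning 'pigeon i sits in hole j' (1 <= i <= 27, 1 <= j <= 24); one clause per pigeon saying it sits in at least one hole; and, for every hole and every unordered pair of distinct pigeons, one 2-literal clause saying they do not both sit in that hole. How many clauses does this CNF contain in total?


PHP(27,24): 27 pigeons, 24 holes, 27*24 = 648 variables.
- pigeon clauses: one per pigeon -> 27 clauses
- hole clauses: 24 holes * C(27,2) = 24 * 351 -> 8424 clauses
Total clauses = 27 + 8424 = 8451

8451


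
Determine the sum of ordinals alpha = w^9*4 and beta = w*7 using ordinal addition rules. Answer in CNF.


Ordinal addition w^9*4 + w*7:
Leading exponent of alpha (9) > leading exponent of beta (1).
Since alpha's term has higher exponent than beta's leading term,
the sum is simply alpha followed by beta.
Result = w^9*4 + w*7

w^9*4 + w*7


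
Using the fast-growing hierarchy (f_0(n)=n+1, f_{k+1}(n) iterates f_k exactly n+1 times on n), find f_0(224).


f_0(224) = 224 + 1 = 225

225


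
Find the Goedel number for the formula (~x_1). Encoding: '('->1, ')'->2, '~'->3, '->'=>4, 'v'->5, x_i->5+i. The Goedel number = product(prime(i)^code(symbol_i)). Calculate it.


Formula: (~x_1)
Symbol codes: [1, 3, 6, 2]
Primes: [2, 3, 5, 7]
p_1^1 = 2^1 = 2
p_2^3 = 3^3 = 27
p_3^6 = 5^6 = 15625
p_4^2 = 7^2 = 49
Product = 41343750

41343750


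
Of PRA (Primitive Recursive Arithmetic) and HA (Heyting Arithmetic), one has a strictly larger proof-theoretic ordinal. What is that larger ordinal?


Proof-theoretic ordinal of PRA (Primitive Recursive Arithmetic): omega^omega
Proof-theoretic ordinal of HA (Heyting Arithmetic): epsilon_0
Comparing: omega^omega < epsilon_0.
The larger ordinal is epsilon_0 (from HA (Heyting Arithmetic)).

epsilon_0


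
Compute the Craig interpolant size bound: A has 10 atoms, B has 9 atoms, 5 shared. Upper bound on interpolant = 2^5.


Shared atoms = 5
Craig interpolant size bound = 2^5
= 32

32


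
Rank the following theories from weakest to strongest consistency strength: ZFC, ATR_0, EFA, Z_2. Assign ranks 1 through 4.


Ordering by consistency strength:
1. EFA
2. ATR_0
3. Z_2
4. ZFC


ZFC=4, ATR_0=2, EFA=1, Z_2=3


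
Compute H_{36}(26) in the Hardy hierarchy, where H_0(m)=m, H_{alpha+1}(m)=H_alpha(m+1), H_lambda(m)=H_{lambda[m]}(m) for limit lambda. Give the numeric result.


H_36(26):
For finite ordinals k, H_k(n) = n + k (each successor step adds 1).
H_36(26) = 26 + 36 = 62

62


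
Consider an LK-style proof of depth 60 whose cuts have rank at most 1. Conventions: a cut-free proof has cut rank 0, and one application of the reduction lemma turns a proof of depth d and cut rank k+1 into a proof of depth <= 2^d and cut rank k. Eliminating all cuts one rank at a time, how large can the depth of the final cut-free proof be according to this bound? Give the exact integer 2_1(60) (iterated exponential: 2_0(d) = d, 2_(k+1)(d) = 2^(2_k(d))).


Each rank reduction sends depth d to at most 2^d; cut rank r needs r reductions.
2_0(60) = 60
2_1(60) = 2^60 = 1152921504606846976
Cut-free depth bound = 1152921504606846976

1152921504606846976


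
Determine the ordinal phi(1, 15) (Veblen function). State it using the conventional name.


phi(1, 15):
phi(1, beta) = epsilon_beta (the beta-th epsilon number).
phi(1, 15) = epsilon_15

epsilon_15


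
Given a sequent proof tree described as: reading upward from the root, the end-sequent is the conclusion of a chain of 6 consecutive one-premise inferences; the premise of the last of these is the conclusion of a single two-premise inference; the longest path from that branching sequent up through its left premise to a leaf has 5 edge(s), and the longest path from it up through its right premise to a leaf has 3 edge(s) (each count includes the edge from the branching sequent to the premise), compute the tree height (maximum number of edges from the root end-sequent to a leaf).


Longest path through the left premise: 5 edges (measured from the branching sequent)
Longest path through the right premise: 3 edges
Height of the subtree rooted at the branching sequent: max(5, 3) = 5
The branching sequent sits 6 edges above the root (the chain of one-premise inferences), so height = 5 + 6 = 11

11


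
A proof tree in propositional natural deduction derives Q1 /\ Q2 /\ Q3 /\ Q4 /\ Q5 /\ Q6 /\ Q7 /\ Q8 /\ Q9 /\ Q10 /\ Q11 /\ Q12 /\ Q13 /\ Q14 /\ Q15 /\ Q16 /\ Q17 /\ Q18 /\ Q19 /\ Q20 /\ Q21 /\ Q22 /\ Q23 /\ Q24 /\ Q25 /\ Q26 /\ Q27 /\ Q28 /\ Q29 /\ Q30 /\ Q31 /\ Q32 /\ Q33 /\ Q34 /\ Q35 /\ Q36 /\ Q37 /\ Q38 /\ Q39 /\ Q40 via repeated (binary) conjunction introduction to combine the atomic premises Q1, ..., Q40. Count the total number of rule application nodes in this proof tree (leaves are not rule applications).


The target conjunction has 40 conjuncts, i.e. 39 binary /\ connectives.
Each conjunction-intro joins two pieces, so 40 atoms require 40-1 = 39 applications.
Total inference nodes = 39

39


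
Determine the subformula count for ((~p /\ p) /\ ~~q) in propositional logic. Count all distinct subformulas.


Formula: ((~p /\ p) /\ ~~q)
Subformulas found:
  1. q
  2. p
  3. ~p
  4. ~q
  5. ~~q
  6. (~p /\ p)
  7. ((~p /\ p) /\ ~~q)
Total distinct subformulas = 7

7


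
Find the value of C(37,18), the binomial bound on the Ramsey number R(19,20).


R(19,20) <= C(19+20-2, 19-1) = C(37, 18)
C(37, 18) = 37! / (18! * 19!)
= 17672631900

17672631900


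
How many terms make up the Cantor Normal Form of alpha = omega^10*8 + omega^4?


CNF: omega^10*8 + omega^4
Count the summands separated by '+':
  term 1: omega^10*8
  term 2: omega^4
Total terms = 2

2


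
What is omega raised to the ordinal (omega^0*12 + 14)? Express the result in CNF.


omega^(omega^0*12 + 14):
omega^0 = 1, so the exponent is 12 + 14 = 26 (finite ordinal addition).
Result = omega^26, already a single CNF term.

omega^26


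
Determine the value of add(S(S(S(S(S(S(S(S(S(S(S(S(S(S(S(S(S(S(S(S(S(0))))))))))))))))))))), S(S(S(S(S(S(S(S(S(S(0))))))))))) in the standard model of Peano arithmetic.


add(S^21(0), S^10(0)):
S^21(0) = 21
S^10(0) = 10
21 + 10 = 31

31


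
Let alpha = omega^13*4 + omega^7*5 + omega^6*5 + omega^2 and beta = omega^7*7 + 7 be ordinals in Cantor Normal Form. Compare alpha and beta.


Compare term by term from highest exponent:
alpha = omega^13*4 + omega^7*5 + omega^6*5 + omega^2
beta = omega^7*7 + 7
Term 1: alpha has omega^13*4, beta has omega^7*7
Term 2: alpha has omega^7*5, beta has omega^0*7
Term 3: alpha has omega^6*5, beta has omega^0*0
Term 4: alpha has omega^2*1, beta has omega^0*0
Result: alpha > beta

alpha > beta


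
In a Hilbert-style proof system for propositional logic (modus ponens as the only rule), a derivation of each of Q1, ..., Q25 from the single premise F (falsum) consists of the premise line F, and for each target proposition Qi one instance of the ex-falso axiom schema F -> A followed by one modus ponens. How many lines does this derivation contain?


Ex falso, line by line:
- 1 premise line (F)
- 25 targets, each needing 1 axiom instance (F -> Qi) + 1 MP = 2 lines: 2 * 25 = 50
Total = 1 + 50 = 51 lines.

51


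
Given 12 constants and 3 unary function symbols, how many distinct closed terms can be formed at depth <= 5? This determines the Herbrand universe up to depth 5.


Herbrand terms by depth:
Depth 0: 12 constants
Depth 1: 36 new terms (running total: 48)
Depth 2: 108 new terms (running total: 156)
Depth 3: 324 new terms (running total: 480)
Depth 4: 972 new terms (running total: 1452)
Depth 5: 2916 new terms (running total: 4368)
Total distinct ground terms = 4368

4368


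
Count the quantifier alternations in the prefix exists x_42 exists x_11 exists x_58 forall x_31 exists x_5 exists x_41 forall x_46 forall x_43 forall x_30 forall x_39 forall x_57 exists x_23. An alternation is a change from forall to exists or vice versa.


Walk the prefix and count type changes:
  position 1: exists -> exists
  position 2: exists -> exists
  position 3: exists -> forall <-- alternation
  position 4: forall -> exists <-- alternation
  position 5: exists -> exists
  position 6: exists -> forall <-- alternation
  position 7: forall -> forall
  position 8: forall -> forall
  position 9: forall -> forall
  position 10: forall -> forall
  position 11: forall -> exists <-- alternation
Total alternations = 4

4


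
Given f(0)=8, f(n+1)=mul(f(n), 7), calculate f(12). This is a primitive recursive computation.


f(0) = 8
f(1) = mul(f(0), 7) = mul(8, 7) = 56
f(2) = mul(f(1), 7) = mul(56, 7) = 392
f(3) = mul(f(2), 7) = mul(392, 7) = 2744
f(4) = mul(f(3), 7) = mul(2744, 7) = 19208
f(5) = mul(f(4), 7) = mul(19208, 7) = 134456
f(6) = mul(f(5), 7) = mul(134456, 7) = 941192
f(7) = mul(f(6), 7) = mul(941192, 7) = 6588344
f(8) = mul(f(7), 7) = mul(6588344, 7) = 46118408
f(9) = mul(f(8), 7) = mul(46118408, 7) = 322828856
f(10) = mul(f(9), 7) = mul(322828856, 7) = 2259801992
f(11) = mul(f(10), 7) = mul(2259801992, 7) = 15818613944
f(12) = mul(f(11), 7) = mul(15818613944, 7) = 110730297608


110730297608


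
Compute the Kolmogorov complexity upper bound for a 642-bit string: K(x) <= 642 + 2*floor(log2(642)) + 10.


floor(log2(642)) = 9
2 * 9 = 18
K(x) <= 642 + 18 + 10 = 670

670


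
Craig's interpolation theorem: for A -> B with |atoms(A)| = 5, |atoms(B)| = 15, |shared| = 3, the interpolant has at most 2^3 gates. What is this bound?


Shared atoms = 3
Craig interpolant size bound = 2^3
= 8

8


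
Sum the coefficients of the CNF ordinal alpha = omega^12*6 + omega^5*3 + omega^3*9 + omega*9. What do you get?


CNF: omega^12*6 + omega^5*3 + omega^3*9 + omega*9
Coefficients: 6 + 3 + 9 + 9 = 27

27


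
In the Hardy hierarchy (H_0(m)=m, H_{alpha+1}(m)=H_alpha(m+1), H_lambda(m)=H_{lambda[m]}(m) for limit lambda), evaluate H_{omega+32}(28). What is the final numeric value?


H_{omega+32}(28):
Unwind the 32 successor steps: H_{omega+32}(28) = H_omega(28+32) = H_omega(60).
H_omega(m) = H_m(m) = m + m = 2m.
Result = 2 * 60 = 120

120


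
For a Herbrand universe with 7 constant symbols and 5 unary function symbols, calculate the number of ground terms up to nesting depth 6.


Herbrand terms by depth:
Depth 0: 7 constants
Depth 1: 35 new terms (running total: 42)
Depth 2: 175 new terms (running total: 217)
Depth 3: 875 new terms (running total: 1092)
Depth 4: 4375 new terms (running total: 5467)
Depth 5: 21875 new terms (running total: 27342)
Depth 6: 109375 new terms (running total: 136717)
Total distinct ground terms = 136717

136717


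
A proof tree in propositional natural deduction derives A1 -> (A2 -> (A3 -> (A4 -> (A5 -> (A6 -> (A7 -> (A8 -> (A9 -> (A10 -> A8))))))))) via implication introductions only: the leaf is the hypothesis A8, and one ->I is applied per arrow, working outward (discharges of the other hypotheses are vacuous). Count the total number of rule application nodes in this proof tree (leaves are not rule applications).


The formula has 10 arrows (->); its innermost consequent A8 is one of the antecedents,
so the proof starts from the hypothesis leaf A8 (not a rule application) and closes one arrow per ->I.
Building A1 -> (A2 -> (A3 -> (A4 -> (A5 -> (A6 -> (A7 -> (A8 -> (A9 -> (A10 -> A8))))))))) therefore takes 10 nested implication introductions.
Total inference nodes = 10

10


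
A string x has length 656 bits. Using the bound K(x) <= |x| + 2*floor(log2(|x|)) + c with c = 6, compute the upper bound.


floor(log2(656)) = 9
2 * 9 = 18
K(x) <= 656 + 18 + 6 = 680

680


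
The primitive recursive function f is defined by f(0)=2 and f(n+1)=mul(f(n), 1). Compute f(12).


f(0) = 2
f(1) = mul(f(0), 1) = mul(2, 1) = 2
f(2) = mul(f(1), 1) = mul(2, 1) = 2
f(3) = mul(f(2), 1) = mul(2, 1) = 2
f(4) = mul(f(3), 1) = mul(2, 1) = 2
f(5) = mul(f(4), 1) = mul(2, 1) = 2
f(6) = mul(f(5), 1) = mul(2, 1) = 2
f(7) = mul(f(6), 1) = mul(2, 1) = 2
f(8) = mul(f(7), 1) = mul(2, 1) = 2
f(9) = mul(f(8), 1) = mul(2, 1) = 2
f(10) = mul(f(9), 1) = mul(2, 1) = 2
f(11) = mul(f(10), 1) = mul(2, 1) = 2
f(12) = mul(f(11), 1) = mul(2, 1) = 2


2


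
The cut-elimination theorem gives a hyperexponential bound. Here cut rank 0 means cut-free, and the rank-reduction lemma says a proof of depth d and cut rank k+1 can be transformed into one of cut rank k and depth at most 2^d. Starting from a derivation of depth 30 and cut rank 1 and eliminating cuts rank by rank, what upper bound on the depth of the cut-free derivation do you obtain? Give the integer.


Each rank reduction sends depth d to at most 2^d; cut rank r needs r reductions.
2_0(30) = 30
2_1(30) = 2^30 = 1073741824
Cut-free depth bound = 1073741824

1073741824


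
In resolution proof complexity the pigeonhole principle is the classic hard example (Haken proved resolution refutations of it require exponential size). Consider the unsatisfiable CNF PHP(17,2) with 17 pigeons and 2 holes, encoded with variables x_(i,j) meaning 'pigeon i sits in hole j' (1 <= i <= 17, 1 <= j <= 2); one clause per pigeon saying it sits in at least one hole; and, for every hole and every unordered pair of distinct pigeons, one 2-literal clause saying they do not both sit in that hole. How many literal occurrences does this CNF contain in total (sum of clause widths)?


PHP(17,2): 17 pigeons, 2 holes, 17*2 = 34 variables.
- pigeon clauses: one per pigeon -> 17 clauses of width 2 -> 34 literals
- hole clauses: 2 holes * C(17,2) = 2 * 136 -> 272 clauses of width 2 -> 544 literals
Total literal occurrences = 34 + 544 = 578

578


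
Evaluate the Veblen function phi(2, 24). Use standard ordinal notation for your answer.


phi(2, 24):
phi(2, beta) = zeta_beta (the beta-th zeta number, fixed point of epsilon).
phi(2, 24) = zeta_24

zeta_24


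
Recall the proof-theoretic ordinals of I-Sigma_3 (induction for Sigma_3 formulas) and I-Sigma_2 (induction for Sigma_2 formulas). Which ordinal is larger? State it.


Proof-theoretic ordinal of I-Sigma_3 (induction for Sigma_3 formulas): omega^(omega^(omega^omega))
Proof-theoretic ordinal of I-Sigma_2 (induction for Sigma_2 formulas): omega^(omega^omega)
Comparing: omega^(omega^omega) < omega^(omega^(omega^omega)).
The larger ordinal is omega^(omega^(omega^omega)) (from I-Sigma_3 (induction for Sigma_3 formulas)).

omega^(omega^(omega^omega))


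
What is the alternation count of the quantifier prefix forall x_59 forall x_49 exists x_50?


Walk the prefix and count type changes:
  position 1: forall -> forall
  position 2: forall -> exists <-- alternation
Total alternations = 1

1


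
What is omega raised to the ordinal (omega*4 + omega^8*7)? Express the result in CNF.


omega^(omega*4 + omega^8*7):
In ordinal addition a term is absorbed by a following term of strictly larger exponent: 1 < 8, so omega*4 + omega^8*7 = omega^8*7.
omega raised to a CNF ordinal is a single CNF term: Result = omega^(omega^8*7)

omega^(omega^8*7)


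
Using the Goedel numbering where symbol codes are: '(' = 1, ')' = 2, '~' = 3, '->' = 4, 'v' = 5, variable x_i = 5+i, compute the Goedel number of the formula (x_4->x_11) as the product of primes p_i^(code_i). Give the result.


Formula: (x_4->x_11)
Symbol codes: [1, 9, 4, 16, 2]
Primes: [2, 3, 5, 7, 11]
p_1^1 = 2^1 = 2
p_2^9 = 3^9 = 19683
p_3^4 = 5^4 = 625
p_4^16 = 7^16 = 33232930569601
p_5^2 = 11^2 = 121
Product = 98936220575720293053750

98936220575720293053750


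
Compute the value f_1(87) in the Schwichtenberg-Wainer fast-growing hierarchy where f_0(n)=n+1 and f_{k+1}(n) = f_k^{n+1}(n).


f_1(87) = f_0^88(87)
f_0 adds 1 each time, applied 88 times.
f_1(87) = 87 + 88 = 175

175


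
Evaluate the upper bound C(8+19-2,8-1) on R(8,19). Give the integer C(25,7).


R(8,19) <= C(8+19-2, 8-1) = C(25, 7)
C(25, 7) = 25! / (7! * 18!)
= 480700

480700


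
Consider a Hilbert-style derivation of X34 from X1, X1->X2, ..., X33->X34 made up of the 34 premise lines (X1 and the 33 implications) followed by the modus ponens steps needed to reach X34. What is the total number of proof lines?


We have 34 premise lines: X1 and 33 implications.
Each implication is detached once by MP, giving 33 MP lines.
34 premise lines + 33 MP lines = 67 total lines.

67


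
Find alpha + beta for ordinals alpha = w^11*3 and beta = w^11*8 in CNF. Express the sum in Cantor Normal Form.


Ordinal addition w^11*3 + w^11*8:
Both terms have the same exponent 11.
w^e*c + w^e*d = w^e*(c+d).
Result = w^11*(3+8) = w^11*11

w^11*11


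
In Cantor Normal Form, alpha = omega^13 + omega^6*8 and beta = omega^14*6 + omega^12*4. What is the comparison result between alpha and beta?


Compare term by term from highest exponent:
alpha = omega^13 + omega^6*8
beta = omega^14*6 + omega^12*4
Term 1: alpha has omega^13*1, beta has omega^14*6
Term 2: alpha has omega^6*8, beta has omega^12*4
Result: alpha < beta

alpha < beta


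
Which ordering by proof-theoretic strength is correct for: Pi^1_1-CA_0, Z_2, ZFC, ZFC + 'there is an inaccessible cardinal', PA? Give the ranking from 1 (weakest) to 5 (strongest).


Ordering by consistency strength:
1. PA
2. Pi^1_1-CA_0
3. Z_2
4. ZFC
5. ZFC + 'there is an inaccessible cardinal'


Pi^1_1-CA_0=2, Z_2=3, ZFC=4, ZFC + 'there is an inaccessible cardinal'=5, PA=1


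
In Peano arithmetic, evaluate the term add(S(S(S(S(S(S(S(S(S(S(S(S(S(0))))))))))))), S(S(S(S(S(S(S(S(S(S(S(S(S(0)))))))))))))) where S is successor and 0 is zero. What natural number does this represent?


add(S^13(0), S^13(0)):
S^13(0) = 13
S^13(0) = 13
13 + 13 = 26

26


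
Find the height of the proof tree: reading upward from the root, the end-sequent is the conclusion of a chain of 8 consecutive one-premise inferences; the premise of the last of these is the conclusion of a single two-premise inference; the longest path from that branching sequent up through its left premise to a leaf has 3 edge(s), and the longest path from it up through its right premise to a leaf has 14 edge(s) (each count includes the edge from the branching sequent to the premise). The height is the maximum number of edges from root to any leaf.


Longest path through the left premise: 3 edges (measured from the branching sequent)
Longest path through the right premise: 14 edges
Height of the subtree rooted at the branching sequent: max(3, 14) = 14
The branching sequent sits 8 edges above the root (the chain of one-premise inferences), so height = 14 + 8 = 22

22


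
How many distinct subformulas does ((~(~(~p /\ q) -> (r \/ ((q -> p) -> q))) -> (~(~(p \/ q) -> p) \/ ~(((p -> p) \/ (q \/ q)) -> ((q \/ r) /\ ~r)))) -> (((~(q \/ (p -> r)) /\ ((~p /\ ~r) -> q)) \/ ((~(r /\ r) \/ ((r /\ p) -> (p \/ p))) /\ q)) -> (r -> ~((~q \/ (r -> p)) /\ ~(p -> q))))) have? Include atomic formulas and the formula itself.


Formula: ((~(~(~p /\ q) -> (r \/ ((q -> p) -> q))) -> (~(~(p \/ q) -> p) \/ ~(((p -> p) \/ (q \/ q)) -> ((q \/ r) /\ ~r)))) -> (((~(q \/ (p -> r)) /\ ((~p /\ ~r) -> q)) \/ ((~(r /\ r) \/ ((r /\ p) -> (p \/ p))) /\ q)) -> (r -> ~((~q \/ (r -> p)) /\ ~(p -> q)))))
Subformulas found:
  1. r
  2. p
  3. q
  4. ~p
  5. ~r
  6. ~q
  7. (r /\ p)
  8. (r -> p)
  9. (q -> p)
  10. (p -> p)
  11. (p -> q)
  12. (p -> r)
  13. (p \/ p)
  14. (q \/ r)
  15. (r /\ r)
  16. (p \/ q)
  17. (q \/ q)
  18. (~p /\ q)
  19. ~(p \/ q)
  20. ~(p -> q)
  21. ~(r /\ r)
  22. (~p /\ ~r)
  23. ~(~p /\ q)
  24. ((q -> p) -> q)
  25. (q \/ (p -> r))
  26. ((q \/ r) /\ ~r)
  27. ~(q \/ (p -> r))
  28. (~q \/ (r -> p))
  29. (~(p \/ q) -> p)
  30. ((~p /\ ~r) -> q)
  31. ~(~(p \/ q) -> p)
  32. ((r /\ p) -> (p \/ p))
  33. (r \/ ((q -> p) -> q))
  34. ((p -> p) \/ (q \/ q))
  35. ((~q \/ (r -> p)) /\ ~(p -> q))
  36. ~((~q \/ (r -> p)) /\ ~(p -> q))
  37. (~(r /\ r) \/ ((r /\ p) -> (p \/ p)))
  38. (~(~p /\ q) -> (r \/ ((q -> p) -> q)))
  39. ~(~(~p /\ q) -> (r \/ ((q -> p) -> q)))
  40. (r -> ~((~q \/ (r -> p)) /\ ~(p -> q)))
  41. (~(q \/ (p -> r)) /\ ((~p /\ ~r) -> q))
  42. ((~(r /\ r) \/ ((r /\ p) -> (p \/ p))) /\ q)
  43. (((p -> p) \/ (q \/ q)) -> ((q \/ r) /\ ~r))
  44. ~(((p -> p) \/ (q \/ q)) -> ((q \/ r) /\ ~r))
  45. (~(~(p \/ q) -> p) \/ ~(((p -> p) \/ (q \/ q)) -> ((q \/ r) /\ ~r)))
  46. ((~(q \/ (p -> r)) /\ ((~p /\ ~r) -> q)) \/ ((~(r /\ r) \/ ((r /\ p) -> (p \/ p))) /\ q))
  47. (~(~(~p /\ q) -> (r \/ ((q -> p) -> q))) -> (~(~(p \/ q) -> p) \/ ~(((p -> p) \/ (q \/ q)) -> ((q \/ r) /\ ~r))))
  48. (((~(q \/ (p -> r)) /\ ((~p /\ ~r) -> q)) \/ ((~(r /\ r) \/ ((r /\ p) -> (p \/ p))) /\ q)) -> (r -> ~((~q \/ (r -> p)) /\ ~(p -> q))))
  49. ((~(~(~p /\ q) -> (r \/ ((q -> p) -> q))) -> (~(~(p \/ q) -> p) \/ ~(((p -> p) \/ (q \/ q)) -> ((q \/ r) /\ ~r)))) -> (((~(q \/ (p -> r)) /\ ((~p /\ ~r) -> q)) \/ ((~(r /\ r) \/ ((r /\ p) -> (p \/ p))) /\ q)) -> (r -> ~((~q \/ (r -> p)) /\ ~(p -> q)))))
Total distinct subformulas = 49

49


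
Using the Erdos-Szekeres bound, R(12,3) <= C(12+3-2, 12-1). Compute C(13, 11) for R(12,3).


R(12,3) <= C(12+3-2, 12-1) = C(13, 11)
C(13, 11) = 13! / (11! * 2!)
= 78

78


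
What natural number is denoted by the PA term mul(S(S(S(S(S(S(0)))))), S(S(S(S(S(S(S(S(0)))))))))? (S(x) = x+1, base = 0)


mul(S^6(0), S^8(0)):
S^6(0) = 6
S^8(0) = 8
6 * 8 = 48

48


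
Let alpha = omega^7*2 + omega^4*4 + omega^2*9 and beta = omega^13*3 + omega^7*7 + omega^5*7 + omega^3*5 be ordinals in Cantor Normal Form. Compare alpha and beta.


Compare term by term from highest exponent:
alpha = omega^7*2 + omega^4*4 + omega^2*9
beta = omega^13*3 + omega^7*7 + omega^5*7 + omega^3*5
Term 1: alpha has omega^7*2, beta has omega^13*3
Term 2: alpha has omega^4*4, beta has omega^7*7
Term 3: alpha has omega^2*9, beta has omega^5*7
Term 4: alpha has omega^0*0, beta has omega^3*5
Result: alpha < beta

alpha < beta


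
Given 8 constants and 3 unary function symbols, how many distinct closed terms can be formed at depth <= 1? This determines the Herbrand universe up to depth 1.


Herbrand terms by depth:
Depth 0: 8 constants
Depth 1: 24 new terms (running total: 32)
Total distinct ground terms = 32

32


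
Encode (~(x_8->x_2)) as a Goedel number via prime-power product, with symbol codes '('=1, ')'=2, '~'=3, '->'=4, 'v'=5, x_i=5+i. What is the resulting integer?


Formula: (~(x_8->x_2))
Symbol codes: [1, 3, 1, 13, 4, 7, 2, 2]
Primes: [2, 3, 5, 7, 11, 13, 17, 19]
p_1^1 = 2^1 = 2
p_2^3 = 3^3 = 27
p_3^1 = 5^1 = 5
p_4^13 = 7^13 = 96889010407
p_5^4 = 11^4 = 14641
p_6^7 = 13^7 = 62748517
p_7^2 = 17^2 = 289
p_8^2 = 19^2 = 361
Product = 2507364864215070417132457452570

2507364864215070417132457452570


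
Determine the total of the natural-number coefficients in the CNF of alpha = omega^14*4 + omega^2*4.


CNF: omega^14*4 + omega^2*4
Coefficients: 4 + 4 = 8

8


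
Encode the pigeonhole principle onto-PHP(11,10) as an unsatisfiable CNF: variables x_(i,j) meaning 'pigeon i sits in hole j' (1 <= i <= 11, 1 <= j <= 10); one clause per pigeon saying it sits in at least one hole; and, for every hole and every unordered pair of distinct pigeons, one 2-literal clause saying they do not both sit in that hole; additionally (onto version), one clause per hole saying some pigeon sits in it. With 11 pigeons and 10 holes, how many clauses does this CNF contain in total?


onto-PHP(11,10): 11 pigeons, 10 holes, 11*10 = 110 variables.
- pigeon clauses: one per pigeon -> 11 clauses
- hole clauses: 10 holes * C(11,2) = 10 * 55 -> 550 clauses
- onto clauses: one per hole -> 10 clauses
Total clauses = 11 + 550 + 10 = 571

571


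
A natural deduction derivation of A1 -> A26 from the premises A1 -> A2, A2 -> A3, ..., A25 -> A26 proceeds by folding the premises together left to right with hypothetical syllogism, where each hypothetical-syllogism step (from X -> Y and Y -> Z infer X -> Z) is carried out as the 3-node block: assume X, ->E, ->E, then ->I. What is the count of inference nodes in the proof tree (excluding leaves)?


There are 25 premises in the chain. The first HS step combines premises 1 and 2; each further premise needs one more HS step.
So 25 premises require 25 - 1 = 24 hypothetical-syllogism steps.
Each HS step uses 3 inference nodes (->E, ->E, ->I).
24 * 3 = 72 total inference nodes.

72


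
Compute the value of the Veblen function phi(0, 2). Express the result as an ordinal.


phi(0, 2):
phi(0, beta) = omega^beta by definition.
phi(0, 2) = omega^2

omega^2


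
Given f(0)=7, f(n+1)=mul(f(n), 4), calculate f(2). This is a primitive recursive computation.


f(0) = 7
f(1) = mul(f(0), 4) = mul(7, 4) = 28
f(2) = mul(f(1), 4) = mul(28, 4) = 112


112


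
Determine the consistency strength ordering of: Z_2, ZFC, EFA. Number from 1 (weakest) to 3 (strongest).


Ordering by consistency strength:
1. EFA
2. Z_2
3. ZFC


Z_2=2, ZFC=3, EFA=1


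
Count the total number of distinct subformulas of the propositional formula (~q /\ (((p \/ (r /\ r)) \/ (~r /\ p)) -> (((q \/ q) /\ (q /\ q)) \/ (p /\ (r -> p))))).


Formula: (~q /\ (((p \/ (r /\ r)) \/ (~r /\ p)) -> (((q \/ q) /\ (q /\ q)) \/ (p /\ (r -> p)))))
Subformulas found:
  1. r
  2. q
  3. p
  4. ~r
  5. ~q
  6. (r /\ r)
  7. (r -> p)
  8. (q /\ q)
  9. (q \/ q)
  10. (~r /\ p)
  11. (p \/ (r /\ r))
  12. (p /\ (r -> p))
  13. ((q \/ q) /\ (q /\ q))
  14. ((p \/ (r /\ r)) \/ (~r /\ p))
  15. (((q \/ q) /\ (q /\ q)) \/ (p /\ (r -> p)))
  16. (((p \/ (r /\ r)) \/ (~r /\ p)) -> (((q \/ q) /\ (q /\ q)) \/ (p /\ (r -> p))))
  17. (~q /\ (((p \/ (r /\ r)) \/ (~r /\ p)) -> (((q \/ q) /\ (q /\ q)) \/ (p /\ (r -> p)))))
Total distinct subformulas = 17

17


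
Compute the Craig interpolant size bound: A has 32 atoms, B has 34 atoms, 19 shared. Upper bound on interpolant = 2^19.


Shared atoms = 19
Craig interpolant size bound = 2^19
= 524288

524288


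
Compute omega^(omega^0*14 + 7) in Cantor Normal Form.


omega^(omega^0*14 + 7):
omega^0 = 1, so the exponent is 14 + 7 = 21 (finite ordinal addition).
Result = omega^21, already a single CNF term.

omega^21


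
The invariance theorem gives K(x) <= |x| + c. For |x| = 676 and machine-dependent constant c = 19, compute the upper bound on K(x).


K(x) <= |x| + c = 676 + 19 = 695

695


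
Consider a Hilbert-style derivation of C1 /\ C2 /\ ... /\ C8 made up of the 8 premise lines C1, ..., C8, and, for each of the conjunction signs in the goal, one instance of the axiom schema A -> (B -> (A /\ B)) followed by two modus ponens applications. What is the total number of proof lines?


Conjoining 8 premises:
- 8 premise lines
- the goal has 7 conjunction signs; each costs 1 axiom instance + 2 MP = 3 lines: 3 * 7 = 21
Total = 8 + 21 = 29 lines.

29


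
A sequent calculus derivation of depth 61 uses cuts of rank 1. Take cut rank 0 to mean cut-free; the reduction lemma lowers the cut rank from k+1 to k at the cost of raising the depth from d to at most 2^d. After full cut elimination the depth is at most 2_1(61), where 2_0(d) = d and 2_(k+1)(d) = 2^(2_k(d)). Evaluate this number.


Each rank reduction sends depth d to at most 2^d; cut rank r needs r reductions.
2_0(61) = 61
2_1(61) = 2^61 = 2305843009213693952
Cut-free depth bound = 2305843009213693952

2305843009213693952


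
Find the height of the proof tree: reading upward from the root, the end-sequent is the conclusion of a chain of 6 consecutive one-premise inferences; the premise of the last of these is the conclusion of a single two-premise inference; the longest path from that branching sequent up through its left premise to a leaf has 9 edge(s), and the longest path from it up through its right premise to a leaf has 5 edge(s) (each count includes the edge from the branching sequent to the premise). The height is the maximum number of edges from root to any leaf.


Longest path through the left premise: 9 edges (measured from the branching sequent)
Longest path through the right premise: 5 edges
Height of the subtree rooted at the branching sequent: max(9, 5) = 9
The branching sequent sits 6 edges above the root (the chain of one-premise inferences), so height = 9 + 6 = 15

15


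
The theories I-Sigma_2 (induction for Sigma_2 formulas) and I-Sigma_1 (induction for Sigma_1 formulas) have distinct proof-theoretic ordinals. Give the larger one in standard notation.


Proof-theoretic ordinal of I-Sigma_2 (induction for Sigma_2 formulas): omega^(omega^omega)
Proof-theoretic ordinal of I-Sigma_1 (induction for Sigma_1 formulas): omega^omega
Comparing: omega^omega < omega^(omega^omega).
The larger ordinal is omega^(omega^omega) (from I-Sigma_2 (induction for Sigma_2 formulas)).

omega^(omega^omega)


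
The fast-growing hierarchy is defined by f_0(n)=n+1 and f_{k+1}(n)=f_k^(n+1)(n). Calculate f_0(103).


f_0(103) = 103 + 1 = 104

104


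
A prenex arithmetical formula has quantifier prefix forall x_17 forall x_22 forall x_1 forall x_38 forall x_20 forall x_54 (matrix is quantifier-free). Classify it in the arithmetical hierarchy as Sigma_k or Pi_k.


Leading quantifier is forall, so the class is Pi.
Number of quantifier blocks = alternations + 1 = 0 + 1 = 1.
Classification: Pi_1

Pi_1


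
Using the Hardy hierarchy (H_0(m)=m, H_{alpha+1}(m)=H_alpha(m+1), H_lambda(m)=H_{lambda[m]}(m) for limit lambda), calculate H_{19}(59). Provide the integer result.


H_19(59):
For finite ordinals k, H_k(n) = n + k (each successor step adds 1).
H_19(59) = 59 + 19 = 78

78
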